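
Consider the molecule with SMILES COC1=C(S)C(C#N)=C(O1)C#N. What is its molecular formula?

C7H4N2O2S

Walk through each heavy atom and fill implicit hydrogens from standard valence (C 4, N 3, O 2, S 2, halogen 1):
  atom 1: C, bond orders sum to 1 (valence 4) → 3 H
  atom 2: O, bond orders sum to 2 (valence 2) → 0 H
  atom 3: C, bond orders sum to 4 (valence 4) → 0 H
  atom 4: C, bond orders sum to 4 (valence 4) → 0 H
  atom 5: S, bond orders sum to 1 (valence 2) → 1 H
  atom 6: C, bond orders sum to 4 (valence 4) → 0 H
  atom 7: C, bond orders sum to 4 (valence 4) → 0 H
  atom 8: N, bond orders sum to 3 (valence 3) → 0 H
  atom 9: C, bond orders sum to 4 (valence 4) → 0 H
  atom 10: O, bond orders sum to 2 (valence 2) → 0 H
  atom 11: C, bond orders sum to 4 (valence 4) → 0 H
  atom 12: N, bond orders sum to 3 (valence 3) → 0 H
Totals → C:7, H:4, N:2, O:2, S:1.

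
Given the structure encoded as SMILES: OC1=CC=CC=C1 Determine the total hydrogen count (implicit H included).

6

Walk through each heavy atom and fill implicit hydrogens from standard valence (C 4, N 3, O 2, S 2, halogen 1):
  atom 1: O, bond orders sum to 1 (valence 2) → 1 H
  atom 2: C, bond orders sum to 4 (valence 4) → 0 H
  atom 3: C, bond orders sum to 3 (valence 4) → 1 H
  atom 4: C, bond orders sum to 3 (valence 4) → 1 H
  atom 5: C, bond orders sum to 3 (valence 4) → 1 H
  atom 6: C, bond orders sum to 3 (valence 4) → 1 H
  atom 7: C, bond orders sum to 3 (valence 4) → 1 H
Total hydrogens: 6.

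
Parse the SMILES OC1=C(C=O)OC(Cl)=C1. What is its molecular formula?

C5H3ClO3

Walk through each heavy atom and fill implicit hydrogens from standard valence (C 4, N 3, O 2, S 2, halogen 1):
  atom 1: O, bond orders sum to 1 (valence 2) → 1 H
  atom 2: C, bond orders sum to 4 (valence 4) → 0 H
  atom 3: C, bond orders sum to 4 (valence 4) → 0 H
  atom 4: C, bond orders sum to 3 (valence 4) → 1 H
  atom 5: O, bond orders sum to 2 (valence 2) → 0 H
  atom 6: O, bond orders sum to 2 (valence 2) → 0 H
  atom 7: C, bond orders sum to 4 (valence 4) → 0 H
  atom 8: Cl (halogen, monovalent) → 0 H
  atom 9: C, bond orders sum to 3 (valence 4) → 1 H
Totals → C:5, H:3, Cl:1, O:3.
In Hill order: C5H3ClO3.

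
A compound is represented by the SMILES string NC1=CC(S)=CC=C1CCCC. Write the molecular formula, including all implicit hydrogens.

C10H15NS

Walk through each heavy atom and fill implicit hydrogens from standard valence (C 4, N 3, O 2, S 2, halogen 1):
  atom 1: N, bond orders sum to 1 (valence 3) → 2 H
  atom 2: C, bond orders sum to 4 (valence 4) → 0 H
  atom 3: C, bond orders sum to 3 (valence 4) → 1 H
  atom 4: C, bond orders sum to 4 (valence 4) → 0 H
  atom 5: S, bond orders sum to 1 (valence 2) → 1 H
  atom 6: C, bond orders sum to 3 (valence 4) → 1 H
  atom 7: C, bond orders sum to 3 (valence 4) → 1 H
  atom 8: C, bond orders sum to 4 (valence 4) → 0 H
  atom 9: C, bond orders sum to 2 (valence 4) → 2 H
  atom 10: C, bond orders sum to 2 (valence 4) → 2 H
  atom 11: C, bond orders sum to 2 (valence 4) → 2 H
  atom 12: C, bond orders sum to 1 (valence 4) → 3 H
Totals → C:10, H:15, N:1, S:1.
In Hill order: C10H15NS.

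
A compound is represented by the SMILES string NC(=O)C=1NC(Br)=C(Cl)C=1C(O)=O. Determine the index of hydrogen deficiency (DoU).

5

Molecular formula: C6H4BrClN2O3.
DoU = (2C + 2 + N − H − X) / 2, where X is the halogen count and O/S are ignored.
    = (2·6 + 2 + 2 − 4 − 2) / 2 = 10 / 2 = 5.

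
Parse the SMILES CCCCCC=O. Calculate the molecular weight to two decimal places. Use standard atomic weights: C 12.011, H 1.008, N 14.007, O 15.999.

100.16 g/mol

First, the molecular formula is C6H12O (counting implicit H from valence).
  C: 6 × 12.011 = 72.066
  H: 12 × 1.008 = 12.096
  O: 1 × 15.999 = 15.999
Sum: 6×12.011 + 12×1.008 + 1×15.999 = 100.161 → 100.16 g/mol.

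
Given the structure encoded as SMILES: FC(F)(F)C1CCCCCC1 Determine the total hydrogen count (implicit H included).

13

Walk through each heavy atom and fill implicit hydrogens from standard valence (C 4, N 3, O 2, S 2, halogen 1):
  atom 1: F (halogen, monovalent) → 0 H
  atom 2: C, bond orders sum to 4 (valence 4) → 0 H
  atom 3: F (halogen, monovalent) → 0 H
  atom 4: F (halogen, monovalent) → 0 H
  atom 5: C, bond orders sum to 3 (valence 4) → 1 H
  atom 6: C, bond orders sum to 2 (valence 4) → 2 H
  atom 7: C, bond orders sum to 2 (valence 4) → 2 H
  atom 8: C, bond orders sum to 2 (valence 4) → 2 H
  atom 9: C, bond orders sum to 2 (valence 4) → 2 H
  atom 10: C, bond orders sum to 2 (valence 4) → 2 H
  atom 11: C, bond orders sum to 2 (valence 4) → 2 H
Total hydrogens: 13.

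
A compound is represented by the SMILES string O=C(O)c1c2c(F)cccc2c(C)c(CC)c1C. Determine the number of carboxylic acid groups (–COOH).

1

The carboxylic acid motif appears at heavy-atom position 2 in the SMILES.
Carboxylic acid count: 1.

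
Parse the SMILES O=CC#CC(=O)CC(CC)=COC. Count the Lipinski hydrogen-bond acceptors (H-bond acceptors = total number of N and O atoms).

N atoms: 0; O atoms: 3.
Lipinski HBA = 0 + 3 = 3.

3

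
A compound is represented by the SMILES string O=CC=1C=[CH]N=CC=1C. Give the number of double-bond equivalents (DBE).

5

Molecular formula: C7H7NO.
DoU = (2C + 2 + N − H − X) / 2, where X is the halogen count and O/S are ignored.
    = (2·7 + 2 + 1 − 7 − 0) / 2 = 10 / 2 = 5.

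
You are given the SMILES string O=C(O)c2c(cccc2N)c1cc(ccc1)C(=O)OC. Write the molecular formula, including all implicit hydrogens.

C15H13NO4

Walk through each heavy atom and fill implicit hydrogens from standard valence (C 4, N 3, O 2, S 2, halogen 1); for lowercase aromatic atoms, an aromatic c carries 1 H when it has two neighbours and 0 H with three, and aromatic n carries 0 H:
  atom 1: O, bond orders sum to 2 (valence 2) → 0 H
  atom 2: C, bond orders sum to 4 (valence 4) → 0 H
  atom 3: O, bond orders sum to 1 (valence 2) → 1 H
  atom 4: aromatic c, 3 neighbours → 0 H
  atom 5: aromatic c, 3 neighbours → 0 H
  atom 6: aromatic c, 2 neighbours → 1 H
  atom 7: aromatic c, 2 neighbours → 1 H
  atom 8: aromatic c, 2 neighbours → 1 H
  atom 9: aromatic c, 3 neighbours → 0 H
  atom 10: N, bond orders sum to 1 (valence 3) → 2 H
  atom 11: aromatic c, 3 neighbours → 0 H
  atom 12: aromatic c, 2 neighbours → 1 H
  atom 13: aromatic c, 3 neighbours → 0 H
  atom 14: aromatic c, 2 neighbours → 1 H
  atom 15: aromatic c, 2 neighbours → 1 H
  atom 16: aromatic c, 2 neighbours → 1 H
  atom 17: C, bond orders sum to 4 (valence 4) → 0 H
  atom 18: O, bond orders sum to 2 (valence 2) → 0 H
  atom 19: O, bond orders sum to 2 (valence 2) → 0 H
  atom 20: C, bond orders sum to 1 (valence 4) → 3 H
Totals → C:15, H:13, N:1, O:4.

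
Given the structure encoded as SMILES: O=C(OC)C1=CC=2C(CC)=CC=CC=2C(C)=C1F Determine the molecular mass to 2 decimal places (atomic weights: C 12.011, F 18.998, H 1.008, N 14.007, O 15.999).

First, the molecular formula is C15H15FO2 (counting implicit H from valence).
  C: 15 × 12.011 = 180.165
  F: 1 × 18.998 = 18.998
  H: 15 × 1.008 = 15.120
  O: 2 × 15.999 = 31.998
Sum: 15×12.011 + 1×18.998 + 15×1.008 + 2×15.999 = 246.281 → 246.28 g/mol.

246.28 g/mol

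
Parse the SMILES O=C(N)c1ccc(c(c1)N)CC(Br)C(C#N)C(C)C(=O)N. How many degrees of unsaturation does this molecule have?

8

Molecular formula: C14H17BrN4O2.
DoU = (2C + 2 + N − H − X) / 2, where X is the halogen count and O/S are ignored.
    = (2·14 + 2 + 4 − 17 − 1) / 2 = 16 / 2 = 8.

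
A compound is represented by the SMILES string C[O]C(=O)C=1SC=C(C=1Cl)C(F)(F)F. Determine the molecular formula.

Walk through each heavy atom and fill implicit hydrogens from standard valence (C 4, N 3, O 2, S 2, halogen 1):
  atom 1: C, bond orders sum to 1 (valence 4) → 3 H
  atom 2: O with explicit H count 0
  atom 3: C, bond orders sum to 4 (valence 4) → 0 H
  atom 4: O, bond orders sum to 2 (valence 2) → 0 H
  atom 5: C, bond orders sum to 4 (valence 4) → 0 H
  atom 6: S, bond orders sum to 2 (valence 2) → 0 H
  atom 7: C, bond orders sum to 3 (valence 4) → 1 H
  atom 8: C, bond orders sum to 4 (valence 4) → 0 H
  atom 9: C, bond orders sum to 4 (valence 4) → 0 H
  atom 10: Cl (halogen, monovalent) → 0 H
  atom 11: C, bond orders sum to 4 (valence 4) → 0 H
  atom 12: F (halogen, monovalent) → 0 H
  atom 13: F (halogen, monovalent) → 0 H
  atom 14: F (halogen, monovalent) → 0 H
Totals → C:7, H:4, Cl:1, F:3, O:2, S:1.

C7H4ClF3O2S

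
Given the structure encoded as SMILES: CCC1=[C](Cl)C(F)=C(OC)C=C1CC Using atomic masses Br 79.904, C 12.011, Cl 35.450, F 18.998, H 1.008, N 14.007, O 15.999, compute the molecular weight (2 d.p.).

216.68 g/mol

First, the molecular formula is C11H14ClFO (counting implicit H from valence).
  C: 11 × 12.011 = 132.121
  Cl: 1 × 35.450 = 35.450
  F: 1 × 18.998 = 18.998
  H: 14 × 1.008 = 14.112
  O: 1 × 15.999 = 15.999
Sum: 11×12.011 + 1×35.450 + 1×18.998 + 14×1.008 + 1×15.999 = 216.680 → 216.68 g/mol.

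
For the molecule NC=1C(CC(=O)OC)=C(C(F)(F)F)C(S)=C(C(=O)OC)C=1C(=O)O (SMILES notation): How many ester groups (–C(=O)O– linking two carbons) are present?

The ester motif appears at heavy-atom positions 5, 17 in the SMILES.
Other groups present: 1 carboxylic acid, 1 primary amine, 1 thiol.
Ester count: 2.

2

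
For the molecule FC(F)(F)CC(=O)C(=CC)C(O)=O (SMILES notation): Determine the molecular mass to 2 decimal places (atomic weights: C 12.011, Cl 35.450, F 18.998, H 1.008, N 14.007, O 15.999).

First, the molecular formula is C7H7F3O3 (counting implicit H from valence).
  C: 7 × 12.011 = 84.077
  F: 3 × 18.998 = 56.994
  H: 7 × 1.008 = 7.056
  O: 3 × 15.999 = 47.997
Sum: 7×12.011 + 3×18.998 + 7×1.008 + 3×15.999 = 196.124 → 196.12 g/mol.

196.12 g/mol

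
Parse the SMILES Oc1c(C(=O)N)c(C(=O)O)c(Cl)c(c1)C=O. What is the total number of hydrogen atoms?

6

Walk through each heavy atom and fill implicit hydrogens from standard valence (C 4, N 3, O 2, S 2, halogen 1); for lowercase aromatic atoms, an aromatic c carries 1 H when it has two neighbours and 0 H with three, and aromatic n carries 0 H:
  atom 1: O, bond orders sum to 1 (valence 2) → 1 H
  atom 2: aromatic c, 3 neighbours → 0 H
  atom 3: aromatic c, 3 neighbours → 0 H
  atom 4: C, bond orders sum to 4 (valence 4) → 0 H
  atom 5: O, bond orders sum to 2 (valence 2) → 0 H
  atom 6: N, bond orders sum to 1 (valence 3) → 2 H
  atom 7: aromatic c, 3 neighbours → 0 H
  atom 8: C, bond orders sum to 4 (valence 4) → 0 H
  atom 9: O, bond orders sum to 2 (valence 2) → 0 H
  atom 10: O, bond orders sum to 1 (valence 2) → 1 H
  atom 11: aromatic c, 3 neighbours → 0 H
  atom 12: Cl (halogen, monovalent) → 0 H
  atom 13: aromatic c, 3 neighbours → 0 H
  atom 14: aromatic c, 2 neighbours → 1 H
  atom 15: C, bond orders sum to 3 (valence 4) → 1 H
  atom 16: O, bond orders sum to 2 (valence 2) → 0 H
Total hydrogens: 6.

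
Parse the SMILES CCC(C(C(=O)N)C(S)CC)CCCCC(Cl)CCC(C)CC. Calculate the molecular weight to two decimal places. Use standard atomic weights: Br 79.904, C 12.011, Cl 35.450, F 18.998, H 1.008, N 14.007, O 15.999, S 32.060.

First, the molecular formula is C19H38ClNOS (counting implicit H from valence).
  C: 19 × 12.011 = 228.209
  Cl: 1 × 35.450 = 35.450
  H: 38 × 1.008 = 38.304
  N: 1 × 14.007 = 14.007
  O: 1 × 15.999 = 15.999
  S: 1 × 32.060 = 32.060
Sum: 19×12.011 + 1×35.450 + 38×1.008 + 1×14.007 + 1×15.999 + 1×32.060 = 364.029 → 364.03 g/mol.

364.03 g/mol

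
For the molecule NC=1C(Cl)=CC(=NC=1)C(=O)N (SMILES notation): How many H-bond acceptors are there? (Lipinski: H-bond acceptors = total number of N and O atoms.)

4

N atoms: 3; O atoms: 1.
Lipinski HBA = 3 + 1 = 4.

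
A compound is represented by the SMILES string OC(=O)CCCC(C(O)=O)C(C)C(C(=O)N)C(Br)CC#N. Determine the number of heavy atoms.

21

Every atom symbol written in the SMILES (organic subset) is one heavy atom; implicit H are not written.
Heavy atoms by element → Br:1, C:13, N:2, O:5.
Total: 21.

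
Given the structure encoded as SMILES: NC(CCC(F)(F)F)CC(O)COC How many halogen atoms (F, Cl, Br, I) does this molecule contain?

3

Halogen atoms appear at heavy-atom positions 6, 7, 8 (3×F).
Other groups present: 1 ether, 1 hydroxyl, 1 primary amine.
Halogen count: 3.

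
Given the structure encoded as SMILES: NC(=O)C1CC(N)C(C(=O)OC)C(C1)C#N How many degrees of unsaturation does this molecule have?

Degree of unsaturation = (number of rings) + (number of π bonds).
Ring closures in the SMILES: 1.
π bonds: 2 double bonds (each 1 DoU), 1 triple bond (each 2 DoU) → 4 DoU from unsaturation.
Total DoU = 1 + 4 = 5.

5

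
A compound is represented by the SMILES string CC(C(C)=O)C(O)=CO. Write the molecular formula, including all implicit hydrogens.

C6H10O3

Walk through each heavy atom and fill implicit hydrogens from standard valence (C 4, N 3, O 2, S 2, halogen 1):
  atom 1: C, bond orders sum to 1 (valence 4) → 3 H
  atom 2: C, bond orders sum to 3 (valence 4) → 1 H
  atom 3: C, bond orders sum to 4 (valence 4) → 0 H
  atom 4: C, bond orders sum to 1 (valence 4) → 3 H
  atom 5: O, bond orders sum to 2 (valence 2) → 0 H
  atom 6: C, bond orders sum to 4 (valence 4) → 0 H
  atom 7: O, bond orders sum to 1 (valence 2) → 1 H
  atom 8: C, bond orders sum to 3 (valence 4) → 1 H
  atom 9: O, bond orders sum to 1 (valence 2) → 1 H
Totals → C:6, H:10, O:3.
In Hill order: C6H10O3.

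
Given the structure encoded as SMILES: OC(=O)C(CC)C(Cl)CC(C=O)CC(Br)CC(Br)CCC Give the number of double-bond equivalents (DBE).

2

Molecular formula: C15H25Br2ClO3.
DoU = (2C + 2 + N − H − X) / 2, where X is the halogen count and O/S are ignored.
    = (2·15 + 2 + 0 − 25 − 3) / 2 = 4 / 2 = 2.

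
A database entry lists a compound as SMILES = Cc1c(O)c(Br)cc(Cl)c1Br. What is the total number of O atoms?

Scan the SMILES for O atoms (remember two-letter symbols like Cl and Br are single atoms).
Oxygen count: 1.

1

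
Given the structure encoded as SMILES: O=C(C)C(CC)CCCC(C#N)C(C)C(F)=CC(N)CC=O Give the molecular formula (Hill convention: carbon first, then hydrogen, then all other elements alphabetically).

Walk through each heavy atom and fill implicit hydrogens from standard valence (C 4, N 3, O 2, S 2, halogen 1):
  atom 1: O, bond orders sum to 2 (valence 2) → 0 H
  atom 2: C, bond orders sum to 4 (valence 4) → 0 H
  atom 3: C, bond orders sum to 1 (valence 4) → 3 H
  atom 4: C, bond orders sum to 3 (valence 4) → 1 H
  atom 5: C, bond orders sum to 2 (valence 4) → 2 H
  atom 6: C, bond orders sum to 1 (valence 4) → 3 H
  atom 7: C, bond orders sum to 2 (valence 4) → 2 H
  atom 8: C, bond orders sum to 2 (valence 4) → 2 H
  atom 9: C, bond orders sum to 2 (valence 4) → 2 H
  atom 10: C, bond orders sum to 3 (valence 4) → 1 H
  atom 11: C, bond orders sum to 4 (valence 4) → 0 H
  atom 12: N, bond orders sum to 3 (valence 3) → 0 H
  atom 13: C, bond orders sum to 3 (valence 4) → 1 H
  atom 14: C, bond orders sum to 1 (valence 4) → 3 H
  atom 15: C, bond orders sum to 4 (valence 4) → 0 H
  atom 16: F (halogen, monovalent) → 0 H
  atom 17: C, bond orders sum to 3 (valence 4) → 1 H
  atom 18: C, bond orders sum to 3 (valence 4) → 1 H
  atom 19: N, bond orders sum to 1 (valence 3) → 2 H
  atom 20: C, bond orders sum to 2 (valence 4) → 2 H
  atom 21: C, bond orders sum to 3 (valence 4) → 1 H
  atom 22: O, bond orders sum to 2 (valence 2) → 0 H
Totals → C:17, H:27, F:1, N:2, O:2.
In Hill order: C17H27FN2O2.

C17H27FN2O2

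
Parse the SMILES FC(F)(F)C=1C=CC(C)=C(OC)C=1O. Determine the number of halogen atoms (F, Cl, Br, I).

Halogen atoms appear at heavy-atom positions 1, 3, 4 (3×F).
Other groups present: 1 ether, 1 hydroxyl.
Halogen count: 3.

3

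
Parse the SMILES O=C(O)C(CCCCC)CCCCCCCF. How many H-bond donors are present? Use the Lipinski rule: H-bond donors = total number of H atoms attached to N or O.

Donors: find every N or O and count the H atoms it carries.
  atom 1 (O): bond orders sum to 2 → 0 H
  atom 3 (O): bond orders sum to 1 → 1 H
Lipinski HBD = 1.

1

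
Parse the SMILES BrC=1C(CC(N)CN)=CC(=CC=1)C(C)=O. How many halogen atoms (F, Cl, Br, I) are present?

1

Halogen atoms appear at heavy-atom position 1 (1×Br).
Other groups present: 1 ketone, 2 primary amine.
Halogen count: 1.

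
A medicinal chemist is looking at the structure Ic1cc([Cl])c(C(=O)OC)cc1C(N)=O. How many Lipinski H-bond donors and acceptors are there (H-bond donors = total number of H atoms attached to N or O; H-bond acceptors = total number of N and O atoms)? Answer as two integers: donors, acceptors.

Donors: find every N or O and count the H atoms it carries.
  atom 8 (O): bond orders sum to 2 → 0 H
  atom 9 (O): bond orders sum to 2 → 0 H
  atom 14 (N): bond orders sum to 1 → 2 H
  atom 15 (O): bond orders sum to 2 → 0 H
Lipinski HBD = 2.
Acceptors: N atoms = 1, O atoms = 3 → HBA = 4.

2, 4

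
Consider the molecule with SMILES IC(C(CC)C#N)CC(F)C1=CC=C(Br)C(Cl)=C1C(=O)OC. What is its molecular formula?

Walk through each heavy atom and fill implicit hydrogens from standard valence (C 4, N 3, O 2, S 2, halogen 1):
  atom 1: I (halogen, monovalent) → 0 H
  atom 2: C, bond orders sum to 3 (valence 4) → 1 H
  atom 3: C, bond orders sum to 3 (valence 4) → 1 H
  atom 4: C, bond orders sum to 2 (valence 4) → 2 H
  atom 5: C, bond orders sum to 1 (valence 4) → 3 H
  atom 6: C, bond orders sum to 4 (valence 4) → 0 H
  atom 7: N, bond orders sum to 3 (valence 3) → 0 H
  atom 8: C, bond orders sum to 2 (valence 4) → 2 H
  atom 9: C, bond orders sum to 3 (valence 4) → 1 H
  atom 10: F (halogen, monovalent) → 0 H
  atom 11: C, bond orders sum to 4 (valence 4) → 0 H
  atom 12: C, bond orders sum to 3 (valence 4) → 1 H
  atom 13: C, bond orders sum to 3 (valence 4) → 1 H
  atom 14: C, bond orders sum to 4 (valence 4) → 0 H
  atom 15: Br (halogen, monovalent) → 0 H
  atom 16: C, bond orders sum to 4 (valence 4) → 0 H
  atom 17: Cl (halogen, monovalent) → 0 H
  atom 18: C, bond orders sum to 4 (valence 4) → 0 H
  atom 19: C, bond orders sum to 4 (valence 4) → 0 H
  atom 20: O, bond orders sum to 2 (valence 2) → 0 H
  atom 21: O, bond orders sum to 2 (valence 2) → 0 H
  atom 22: C, bond orders sum to 1 (valence 4) → 3 H
Totals → C:15, H:15, Br:1, Cl:1, F:1, I:1, N:1, O:2.
In Hill order: C15H15BrClFINO2.

C15H15BrClFINO2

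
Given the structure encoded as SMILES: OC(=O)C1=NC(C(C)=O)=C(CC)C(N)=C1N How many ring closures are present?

In SMILES, each pair of matching ring-closure digits denotes one ring-closing bond; the number of such bonds equals the number of independent rings.
Ring-closure bonds here: 1.

1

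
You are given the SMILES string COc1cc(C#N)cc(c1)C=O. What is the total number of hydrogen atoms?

Walk through each heavy atom and fill implicit hydrogens from standard valence (C 4, N 3, O 2, S 2, halogen 1); for lowercase aromatic atoms, an aromatic c carries 1 H when it has two neighbours and 0 H with three, and aromatic n carries 0 H:
  atom 1: C, bond orders sum to 1 (valence 4) → 3 H
  atom 2: O, bond orders sum to 2 (valence 2) → 0 H
  atom 3: aromatic c, 3 neighbours → 0 H
  atom 4: aromatic c, 2 neighbours → 1 H
  atom 5: aromatic c, 3 neighbours → 0 H
  atom 6: C, bond orders sum to 4 (valence 4) → 0 H
  atom 7: N, bond orders sum to 3 (valence 3) → 0 H
  atom 8: aromatic c, 2 neighbours → 1 H
  atom 9: aromatic c, 3 neighbours → 0 H
  atom 10: aromatic c, 2 neighbours → 1 H
  atom 11: C, bond orders sum to 3 (valence 4) → 1 H
  atom 12: O, bond orders sum to 2 (valence 2) → 0 H
Total hydrogens: 7.

7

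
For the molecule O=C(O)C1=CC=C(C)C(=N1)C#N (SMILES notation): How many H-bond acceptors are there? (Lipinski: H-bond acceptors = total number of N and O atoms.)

N atoms: 2; O atoms: 2.
Lipinski HBA = 2 + 2 = 4.

4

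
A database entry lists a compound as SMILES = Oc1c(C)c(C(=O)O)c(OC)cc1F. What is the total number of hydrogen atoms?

9

Walk through each heavy atom and fill implicit hydrogens from standard valence (C 4, N 3, O 2, S 2, halogen 1); for lowercase aromatic atoms, an aromatic c carries 1 H when it has two neighbours and 0 H with three, and aromatic n carries 0 H:
  atom 1: O, bond orders sum to 1 (valence 2) → 1 H
  atom 2: aromatic c, 3 neighbours → 0 H
  atom 3: aromatic c, 3 neighbours → 0 H
  atom 4: C, bond orders sum to 1 (valence 4) → 3 H
  atom 5: aromatic c, 3 neighbours → 0 H
  atom 6: C, bond orders sum to 4 (valence 4) → 0 H
  atom 7: O, bond orders sum to 2 (valence 2) → 0 H
  atom 8: O, bond orders sum to 1 (valence 2) → 1 H
  atom 9: aromatic c, 3 neighbours → 0 H
  atom 10: O, bond orders sum to 2 (valence 2) → 0 H
  atom 11: C, bond orders sum to 1 (valence 4) → 3 H
  atom 12: aromatic c, 2 neighbours → 1 H
  atom 13: aromatic c, 3 neighbours → 0 H
  atom 14: F (halogen, monovalent) → 0 H
Total hydrogens: 9.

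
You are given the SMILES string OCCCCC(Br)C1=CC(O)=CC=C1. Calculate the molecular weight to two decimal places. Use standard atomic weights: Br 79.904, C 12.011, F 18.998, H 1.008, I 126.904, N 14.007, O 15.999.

259.14 g/mol

First, the molecular formula is C11H15BrO2 (counting implicit H from valence).
  Br: 1 × 79.904 = 79.904
  C: 11 × 12.011 = 132.121
  H: 15 × 1.008 = 15.120
  O: 2 × 15.999 = 31.998
Sum: 1×79.904 + 11×12.011 + 15×1.008 + 2×15.999 = 259.143 → 259.14 g/mol.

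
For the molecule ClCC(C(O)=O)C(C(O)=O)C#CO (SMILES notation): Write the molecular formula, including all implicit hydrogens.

C7H7ClO5

Walk through each heavy atom and fill implicit hydrogens from standard valence (C 4, N 3, O 2, S 2, halogen 1):
  atom 1: Cl (halogen, monovalent) → 0 H
  atom 2: C, bond orders sum to 2 (valence 4) → 2 H
  atom 3: C, bond orders sum to 3 (valence 4) → 1 H
  atom 4: C, bond orders sum to 4 (valence 4) → 0 H
  atom 5: O, bond orders sum to 1 (valence 2) → 1 H
  atom 6: O, bond orders sum to 2 (valence 2) → 0 H
  atom 7: C, bond orders sum to 3 (valence 4) → 1 H
  atom 8: C, bond orders sum to 4 (valence 4) → 0 H
  atom 9: O, bond orders sum to 1 (valence 2) → 1 H
  atom 10: O, bond orders sum to 2 (valence 2) → 0 H
  atom 11: C, bond orders sum to 4 (valence 4) → 0 H
  atom 12: C, bond orders sum to 4 (valence 4) → 0 H
  atom 13: O, bond orders sum to 1 (valence 2) → 1 H
Totals → C:7, H:7, Cl:1, O:5.
In Hill order: C7H7ClO5.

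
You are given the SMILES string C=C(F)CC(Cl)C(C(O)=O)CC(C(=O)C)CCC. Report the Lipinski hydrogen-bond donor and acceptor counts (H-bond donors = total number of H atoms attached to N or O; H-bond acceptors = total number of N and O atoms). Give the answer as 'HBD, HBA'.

Donors: find every N or O and count the H atoms it carries.
  atom 9 (O): bond orders sum to 1 → 1 H
  atom 10 (O): bond orders sum to 2 → 0 H
  atom 14 (O): bond orders sum to 2 → 0 H
Lipinski HBD = 1.
Acceptors: N atoms = 0, O atoms = 3 → HBA = 3.

1, 3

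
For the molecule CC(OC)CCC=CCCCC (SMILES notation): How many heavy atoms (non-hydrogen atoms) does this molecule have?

Every atom symbol written in the SMILES (organic subset) is one heavy atom; implicit H are not written.
Heavy atoms by element → C:11, O:1.
Total: 12.

12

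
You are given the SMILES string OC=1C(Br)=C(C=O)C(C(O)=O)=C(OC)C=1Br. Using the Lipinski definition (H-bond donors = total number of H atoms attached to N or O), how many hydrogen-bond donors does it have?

Donors: find every N or O and count the H atoms it carries.
  atom 1 (O): bond orders sum to 1 → 1 H
  atom 7 (O): bond orders sum to 2 → 0 H
  atom 10 (O): bond orders sum to 1 → 1 H
  atom 11 (O): bond orders sum to 2 → 0 H
  atom 13 (O): bond orders sum to 2 → 0 H
Lipinski HBD = 2.

2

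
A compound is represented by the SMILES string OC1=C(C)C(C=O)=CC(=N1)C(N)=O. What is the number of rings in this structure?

In SMILES, each pair of matching ring-closure digits denotes one ring-closing bond; the number of such bonds equals the number of independent rings.
Ring-closure bonds here: 1.

1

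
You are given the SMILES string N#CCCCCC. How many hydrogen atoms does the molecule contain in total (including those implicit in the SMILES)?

11

Walk through each heavy atom and fill implicit hydrogens from standard valence (C 4, N 3, O 2, S 2, halogen 1):
  atom 1: N, bond orders sum to 3 (valence 3) → 0 H
  atom 2: C, bond orders sum to 4 (valence 4) → 0 H
  atom 3: C, bond orders sum to 2 (valence 4) → 2 H
  atom 4: C, bond orders sum to 2 (valence 4) → 2 H
  atom 5: C, bond orders sum to 2 (valence 4) → 2 H
  atom 6: C, bond orders sum to 2 (valence 4) → 2 H
  atom 7: C, bond orders sum to 1 (valence 4) → 3 H
Total hydrogens: 11.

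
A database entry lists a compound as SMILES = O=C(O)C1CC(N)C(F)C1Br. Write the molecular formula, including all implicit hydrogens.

Walk through each heavy atom and fill implicit hydrogens from standard valence (C 4, N 3, O 2, S 2, halogen 1):
  atom 1: O, bond orders sum to 2 (valence 2) → 0 H
  atom 2: C, bond orders sum to 4 (valence 4) → 0 H
  atom 3: O, bond orders sum to 1 (valence 2) → 1 H
  atom 4: C, bond orders sum to 3 (valence 4) → 1 H
  atom 5: C, bond orders sum to 2 (valence 4) → 2 H
  atom 6: C, bond orders sum to 3 (valence 4) → 1 H
  atom 7: N, bond orders sum to 1 (valence 3) → 2 H
  atom 8: C, bond orders sum to 3 (valence 4) → 1 H
  atom 9: F (halogen, monovalent) → 0 H
  atom 10: C, bond orders sum to 3 (valence 4) → 1 H
  atom 11: Br (halogen, monovalent) → 0 H
Totals → C:6, H:9, Br:1, F:1, N:1, O:2.

C6H9BrFNO2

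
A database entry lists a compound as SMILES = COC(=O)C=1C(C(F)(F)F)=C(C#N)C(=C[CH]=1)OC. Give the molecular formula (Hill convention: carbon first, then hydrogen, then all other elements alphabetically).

Walk through each heavy atom and fill implicit hydrogens from standard valence (C 4, N 3, O 2, S 2, halogen 1):
  atom 1: C, bond orders sum to 1 (valence 4) → 3 H
  atom 2: O, bond orders sum to 2 (valence 2) → 0 H
  atom 3: C, bond orders sum to 4 (valence 4) → 0 H
  atom 4: O, bond orders sum to 2 (valence 2) → 0 H
  atom 5: C, bond orders sum to 4 (valence 4) → 0 H
  atom 6: C, bond orders sum to 4 (valence 4) → 0 H
  atom 7: C, bond orders sum to 4 (valence 4) → 0 H
  atom 8: F (halogen, monovalent) → 0 H
  atom 9: F (halogen, monovalent) → 0 H
  atom 10: F (halogen, monovalent) → 0 H
  atom 11: C, bond orders sum to 4 (valence 4) → 0 H
  atom 12: C, bond orders sum to 4 (valence 4) → 0 H
  atom 13: N, bond orders sum to 3 (valence 3) → 0 H
  atom 14: C, bond orders sum to 4 (valence 4) → 0 H
  atom 15: C, bond orders sum to 3 (valence 4) → 1 H
  atom 16: C with explicit H count 1
  atom 17: O, bond orders sum to 2 (valence 2) → 0 H
  atom 18: C, bond orders sum to 1 (valence 4) → 3 H
Totals → C:11, H:8, F:3, N:1, O:3.

C11H8F3NO3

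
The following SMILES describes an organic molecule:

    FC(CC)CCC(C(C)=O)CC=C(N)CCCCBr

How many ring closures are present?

In SMILES, each pair of matching ring-closure digits denotes one ring-closing bond; the number of such bonds equals the number of independent rings.
Ring-closure bonds here: 0.

0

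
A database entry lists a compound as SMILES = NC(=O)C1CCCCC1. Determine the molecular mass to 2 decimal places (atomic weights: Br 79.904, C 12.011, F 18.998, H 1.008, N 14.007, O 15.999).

First, the molecular formula is C7H13NO (counting implicit H from valence).
  C: 7 × 12.011 = 84.077
  H: 13 × 1.008 = 13.104
  N: 1 × 14.007 = 14.007
  O: 1 × 15.999 = 15.999
Sum: 7×12.011 + 13×1.008 + 1×14.007 + 1×15.999 = 127.187 → 127.19 g/mol.

127.19 g/mol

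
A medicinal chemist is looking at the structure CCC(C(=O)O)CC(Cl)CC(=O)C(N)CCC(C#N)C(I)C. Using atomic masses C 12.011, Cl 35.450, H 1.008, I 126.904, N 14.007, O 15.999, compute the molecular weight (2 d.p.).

First, the molecular formula is C15H24ClIN2O3 (counting implicit H from valence).
  C: 15 × 12.011 = 180.165
  Cl: 1 × 35.450 = 35.450
  H: 24 × 1.008 = 24.192
  I: 1 × 126.904 = 126.904
  N: 2 × 14.007 = 28.014
  O: 3 × 15.999 = 47.997
Sum: 15×12.011 + 1×35.450 + 24×1.008 + 1×126.904 + 2×14.007 + 3×15.999 = 442.722 → 442.72 g/mol.

442.72 g/mol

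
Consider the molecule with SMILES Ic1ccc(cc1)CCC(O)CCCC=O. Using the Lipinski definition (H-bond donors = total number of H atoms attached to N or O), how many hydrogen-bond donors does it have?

1

Donors: find every N or O and count the H atoms it carries.
  atom 11 (O): bond orders sum to 1 → 1 H
  atom 16 (O): bond orders sum to 2 → 0 H
Lipinski HBD = 1.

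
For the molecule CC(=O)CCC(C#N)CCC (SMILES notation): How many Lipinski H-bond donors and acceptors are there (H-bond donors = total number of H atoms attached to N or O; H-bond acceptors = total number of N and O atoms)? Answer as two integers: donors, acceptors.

0, 2

Donors: find every N or O and count the H atoms it carries.
  atom 3 (O): bond orders sum to 2 → 0 H
  atom 8 (N): bond orders sum to 3 → 0 H
Lipinski HBD = 0.
Acceptors: N atoms = 1, O atoms = 1 → HBA = 2.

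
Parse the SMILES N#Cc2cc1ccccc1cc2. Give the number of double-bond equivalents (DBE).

Molecular formula: C11H7N.
DoU = (2C + 2 + N − H − X) / 2, where X is the halogen count and O/S are ignored.
    = (2·11 + 2 + 1 − 7 − 0) / 2 = 18 / 2 = 9.

9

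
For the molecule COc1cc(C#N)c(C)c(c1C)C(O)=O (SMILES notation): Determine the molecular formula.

C11H11NO3

Walk through each heavy atom and fill implicit hydrogens from standard valence (C 4, N 3, O 2, S 2, halogen 1); for lowercase aromatic atoms, an aromatic c carries 1 H when it has two neighbours and 0 H with three, and aromatic n carries 0 H:
  atom 1: C, bond orders sum to 1 (valence 4) → 3 H
  atom 2: O, bond orders sum to 2 (valence 2) → 0 H
  atom 3: aromatic c, 3 neighbours → 0 H
  atom 4: aromatic c, 2 neighbours → 1 H
  atom 5: aromatic c, 3 neighbours → 0 H
  atom 6: C, bond orders sum to 4 (valence 4) → 0 H
  atom 7: N, bond orders sum to 3 (valence 3) → 0 H
  atom 8: aromatic c, 3 neighbours → 0 H
  atom 9: C, bond orders sum to 1 (valence 4) → 3 H
  atom 10: aromatic c, 3 neighbours → 0 H
  atom 11: aromatic c, 3 neighbours → 0 H
  atom 12: C, bond orders sum to 1 (valence 4) → 3 H
  atom 13: C, bond orders sum to 4 (valence 4) → 0 H
  atom 14: O, bond orders sum to 1 (valence 2) → 1 H
  atom 15: O, bond orders sum to 2 (valence 2) → 0 H
Totals → C:11, H:11, N:1, O:3.
In Hill order: C11H11NO3.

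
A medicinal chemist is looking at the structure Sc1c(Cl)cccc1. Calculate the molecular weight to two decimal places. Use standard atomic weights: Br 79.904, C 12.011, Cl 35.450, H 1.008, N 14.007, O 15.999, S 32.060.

144.62 g/mol

First, the molecular formula is C6H5ClS (counting implicit H from valence).
  C: 6 × 12.011 = 72.066
  Cl: 1 × 35.450 = 35.450
  H: 5 × 1.008 = 5.040
  S: 1 × 32.060 = 32.060
Sum: 6×12.011 + 1×35.450 + 5×1.008 + 1×32.060 = 144.616 → 144.62 g/mol.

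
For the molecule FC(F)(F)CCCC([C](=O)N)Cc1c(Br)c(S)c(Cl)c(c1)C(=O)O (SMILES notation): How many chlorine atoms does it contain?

Scan the SMILES for Cl atoms (remember two-letter symbols like Cl and Br are single atoms).
Chlorine count: 1.

1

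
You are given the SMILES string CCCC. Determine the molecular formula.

C4H10

Walk through each heavy atom and fill implicit hydrogens from standard valence (C 4, N 3, O 2, S 2, halogen 1):
  atom 1: C, bond orders sum to 1 (valence 4) → 3 H
  atom 2: C, bond orders sum to 2 (valence 4) → 2 H
  atom 3: C, bond orders sum to 2 (valence 4) → 2 H
  atom 4: C, bond orders sum to 1 (valence 4) → 3 H
Totals → C:4, H:10.
In Hill order: C4H10.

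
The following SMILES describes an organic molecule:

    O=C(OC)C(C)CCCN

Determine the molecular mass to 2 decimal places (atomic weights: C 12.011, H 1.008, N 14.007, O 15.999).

First, the molecular formula is C7H15NO2 (counting implicit H from valence).
  C: 7 × 12.011 = 84.077
  H: 15 × 1.008 = 15.120
  N: 1 × 14.007 = 14.007
  O: 2 × 15.999 = 31.998
Sum: 7×12.011 + 15×1.008 + 1×14.007 + 2×15.999 = 145.202 → 145.20 g/mol.

145.20 g/mol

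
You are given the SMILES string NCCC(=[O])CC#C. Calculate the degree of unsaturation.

Molecular formula: C6H9NO.
DoU = (2C + 2 + N − H − X) / 2, where X is the halogen count and O/S are ignored.
    = (2·6 + 2 + 1 − 9 − 0) / 2 = 6 / 2 = 3.

3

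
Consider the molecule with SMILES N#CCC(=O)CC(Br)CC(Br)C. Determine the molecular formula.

C8H11Br2NO

Walk through each heavy atom and fill implicit hydrogens from standard valence (C 4, N 3, O 2, S 2, halogen 1):
  atom 1: N, bond orders sum to 3 (valence 3) → 0 H
  atom 2: C, bond orders sum to 4 (valence 4) → 0 H
  atom 3: C, bond orders sum to 2 (valence 4) → 2 H
  atom 4: C, bond orders sum to 4 (valence 4) → 0 H
  atom 5: O, bond orders sum to 2 (valence 2) → 0 H
  atom 6: C, bond orders sum to 2 (valence 4) → 2 H
  atom 7: C, bond orders sum to 3 (valence 4) → 1 H
  atom 8: Br (halogen, monovalent) → 0 H
  atom 9: C, bond orders sum to 2 (valence 4) → 2 H
  atom 10: C, bond orders sum to 3 (valence 4) → 1 H
  atom 11: Br (halogen, monovalent) → 0 H
  atom 12: C, bond orders sum to 1 (valence 4) → 3 H
Totals → C:8, H:11, Br:2, N:1, O:1.
In Hill order: C8H11Br2NO.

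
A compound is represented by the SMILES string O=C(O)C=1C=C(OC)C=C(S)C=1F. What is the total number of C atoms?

8

Count every carbon token in the SMILES (each C, including those in ring-closure positions and inside branches).
Carbon count: 8.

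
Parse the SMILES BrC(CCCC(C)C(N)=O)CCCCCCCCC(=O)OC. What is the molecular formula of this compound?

C17H32BrNO3

Walk through each heavy atom and fill implicit hydrogens from standard valence (C 4, N 3, O 2, S 2, halogen 1):
  atom 1: Br (halogen, monovalent) → 0 H
  atom 2: C, bond orders sum to 3 (valence 4) → 1 H
  atom 3: C, bond orders sum to 2 (valence 4) → 2 H
  atom 4: C, bond orders sum to 2 (valence 4) → 2 H
  atom 5: C, bond orders sum to 2 (valence 4) → 2 H
  atom 6: C, bond orders sum to 3 (valence 4) → 1 H
  atom 7: C, bond orders sum to 1 (valence 4) → 3 H
  atom 8: C, bond orders sum to 4 (valence 4) → 0 H
  atom 9: N, bond orders sum to 1 (valence 3) → 2 H
  atom 10: O, bond orders sum to 2 (valence 2) → 0 H
  atom 11: C, bond orders sum to 2 (valence 4) → 2 H
  atom 12: C, bond orders sum to 2 (valence 4) → 2 H
  atom 13: C, bond orders sum to 2 (valence 4) → 2 H
  atom 14: C, bond orders sum to 2 (valence 4) → 2 H
  atom 15: C, bond orders sum to 2 (valence 4) → 2 H
  atom 16: C, bond orders sum to 2 (valence 4) → 2 H
  atom 17: C, bond orders sum to 2 (valence 4) → 2 H
  atom 18: C, bond orders sum to 2 (valence 4) → 2 H
  atom 19: C, bond orders sum to 4 (valence 4) → 0 H
  atom 20: O, bond orders sum to 2 (valence 2) → 0 H
  atom 21: O, bond orders sum to 2 (valence 2) → 0 H
  atom 22: C, bond orders sum to 1 (valence 4) → 3 H
Totals → C:17, H:32, Br:1, N:1, O:3.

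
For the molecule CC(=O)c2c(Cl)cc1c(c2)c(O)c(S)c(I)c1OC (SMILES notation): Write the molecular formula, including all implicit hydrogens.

C13H10ClIO3S

Walk through each heavy atom and fill implicit hydrogens from standard valence (C 4, N 3, O 2, S 2, halogen 1); for lowercase aromatic atoms, an aromatic c carries 1 H when it has two neighbours and 0 H with three, and aromatic n carries 0 H:
  atom 1: C, bond orders sum to 1 (valence 4) → 3 H
  atom 2: C, bond orders sum to 4 (valence 4) → 0 H
  atom 3: O, bond orders sum to 2 (valence 2) → 0 H
  atom 4: aromatic c, 3 neighbours → 0 H
  atom 5: aromatic c, 3 neighbours → 0 H
  atom 6: Cl (halogen, monovalent) → 0 H
  atom 7: aromatic c, 2 neighbours → 1 H
  atom 8: aromatic c, 3 neighbours → 0 H
  atom 9: aromatic c, 3 neighbours → 0 H
  atom 10: aromatic c, 2 neighbours → 1 H
  atom 11: aromatic c, 3 neighbours → 0 H
  atom 12: O, bond orders sum to 1 (valence 2) → 1 H
  atom 13: aromatic c, 3 neighbours → 0 H
  atom 14: S, bond orders sum to 1 (valence 2) → 1 H
  atom 15: aromatic c, 3 neighbours → 0 H
  atom 16: I (halogen, monovalent) → 0 H
  atom 17: aromatic c, 3 neighbours → 0 H
  atom 18: O, bond orders sum to 2 (valence 2) → 0 H
  atom 19: C, bond orders sum to 1 (valence 4) → 3 H
Totals → C:13, H:10, Cl:1, I:1, O:3, S:1.
In Hill order: C13H10ClIO3S.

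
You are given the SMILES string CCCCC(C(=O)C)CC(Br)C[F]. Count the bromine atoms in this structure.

1

Scan the SMILES for Br atoms (remember two-letter symbols like Cl and Br are single atoms).
Bromine count: 1.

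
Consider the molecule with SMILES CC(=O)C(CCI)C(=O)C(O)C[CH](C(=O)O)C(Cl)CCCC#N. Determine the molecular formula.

Walk through each heavy atom and fill implicit hydrogens from standard valence (C 4, N 3, O 2, S 2, halogen 1):
  atom 1: C, bond orders sum to 1 (valence 4) → 3 H
  atom 2: C, bond orders sum to 4 (valence 4) → 0 H
  atom 3: O, bond orders sum to 2 (valence 2) → 0 H
  atom 4: C, bond orders sum to 3 (valence 4) → 1 H
  atom 5: C, bond orders sum to 2 (valence 4) → 2 H
  atom 6: C, bond orders sum to 2 (valence 4) → 2 H
  atom 7: I (halogen, monovalent) → 0 H
  atom 8: C, bond orders sum to 4 (valence 4) → 0 H
  atom 9: O, bond orders sum to 2 (valence 2) → 0 H
  atom 10: C, bond orders sum to 3 (valence 4) → 1 H
  atom 11: O, bond orders sum to 1 (valence 2) → 1 H
  atom 12: C, bond orders sum to 2 (valence 4) → 2 H
  atom 13: C with explicit H count 1
  atom 14: C, bond orders sum to 4 (valence 4) → 0 H
  atom 15: O, bond orders sum to 2 (valence 2) → 0 H
  atom 16: O, bond orders sum to 1 (valence 2) → 1 H
  atom 17: C, bond orders sum to 3 (valence 4) → 1 H
  atom 18: Cl (halogen, monovalent) → 0 H
  atom 19: C, bond orders sum to 2 (valence 4) → 2 H
  atom 20: C, bond orders sum to 2 (valence 4) → 2 H
  atom 21: C, bond orders sum to 2 (valence 4) → 2 H
  atom 22: C, bond orders sum to 4 (valence 4) → 0 H
  atom 23: N, bond orders sum to 3 (valence 3) → 0 H
Totals → C:15, H:21, Cl:1, I:1, N:1, O:5.

C15H21ClINO5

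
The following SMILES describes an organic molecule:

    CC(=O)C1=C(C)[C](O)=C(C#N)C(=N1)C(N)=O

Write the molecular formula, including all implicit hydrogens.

C10H9N3O3

Walk through each heavy atom and fill implicit hydrogens from standard valence (C 4, N 3, O 2, S 2, halogen 1):
  atom 1: C, bond orders sum to 1 (valence 4) → 3 H
  atom 2: C, bond orders sum to 4 (valence 4) → 0 H
  atom 3: O, bond orders sum to 2 (valence 2) → 0 H
  atom 4: C, bond orders sum to 4 (valence 4) → 0 H
  atom 5: C, bond orders sum to 4 (valence 4) → 0 H
  atom 6: C, bond orders sum to 1 (valence 4) → 3 H
  atom 7: C with explicit H count 0
  atom 8: O, bond orders sum to 1 (valence 2) → 1 H
  atom 9: C, bond orders sum to 4 (valence 4) → 0 H
  atom 10: C, bond orders sum to 4 (valence 4) → 0 H
  atom 11: N, bond orders sum to 3 (valence 3) → 0 H
  atom 12: C, bond orders sum to 4 (valence 4) → 0 H
  atom 13: N, bond orders sum to 3 (valence 3) → 0 H
  atom 14: C, bond orders sum to 4 (valence 4) → 0 H
  atom 15: N, bond orders sum to 1 (valence 3) → 2 H
  atom 16: O, bond orders sum to 2 (valence 2) → 0 H
Totals → C:10, H:9, N:3, O:3.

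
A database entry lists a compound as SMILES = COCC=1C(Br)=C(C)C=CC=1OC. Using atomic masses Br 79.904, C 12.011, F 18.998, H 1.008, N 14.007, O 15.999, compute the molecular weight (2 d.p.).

245.12 g/mol

First, the molecular formula is C10H13BrO2 (counting implicit H from valence).
  Br: 1 × 79.904 = 79.904
  C: 10 × 12.011 = 120.110
  H: 13 × 1.008 = 13.104
  O: 2 × 15.999 = 31.998
Sum: 1×79.904 + 10×12.011 + 13×1.008 + 2×15.999 = 245.116 → 245.12 g/mol.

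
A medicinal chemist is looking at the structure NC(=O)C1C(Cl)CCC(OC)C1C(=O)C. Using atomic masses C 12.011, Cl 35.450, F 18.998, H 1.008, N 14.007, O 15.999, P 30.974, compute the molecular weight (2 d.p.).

First, the molecular formula is C10H16ClNO3 (counting implicit H from valence).
  C: 10 × 12.011 = 120.110
  Cl: 1 × 35.450 = 35.450
  H: 16 × 1.008 = 16.128
  N: 1 × 14.007 = 14.007
  O: 3 × 15.999 = 47.997
Sum: 10×12.011 + 1×35.450 + 16×1.008 + 1×14.007 + 3×15.999 = 233.692 → 233.69 g/mol.

233.69 g/mol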